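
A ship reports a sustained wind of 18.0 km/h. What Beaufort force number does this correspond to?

Beaufort force 3

18.0 km/h = 5.0 m/s, which is Beaufort 3 (gentle breeze, 3.4–5.4 m/s).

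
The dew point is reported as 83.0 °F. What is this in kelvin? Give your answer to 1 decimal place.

First to °C: 28.33 °C.
Then to K: 301.5 K.

301.5 K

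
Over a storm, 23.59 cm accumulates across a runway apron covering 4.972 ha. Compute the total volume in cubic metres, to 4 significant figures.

11730 cubic metres

Depth: 23.59 cm × 10 = 235.9 mm.
Area: 4.972 ha = 49720 m².
1 mm over 1 m² is 1 L, so volume = 235.9 × 49720 = 11728948 L = 11730 m³.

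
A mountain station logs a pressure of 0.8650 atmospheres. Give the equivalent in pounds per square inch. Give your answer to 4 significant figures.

12.71 psi

1 atm = 14.6959 psi, so 0.8650 × 14.6959 = 12.71 psi.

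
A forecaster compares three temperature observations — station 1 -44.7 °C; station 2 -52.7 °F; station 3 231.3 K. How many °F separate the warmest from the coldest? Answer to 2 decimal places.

station 2: -52.7 °F = -47.056 °C.
station 3: 231.3 K = -41.850 °C.
Spread: (-41.850) − (-47.056) = 5.206 °C = 9.37 °F.

9.37 °F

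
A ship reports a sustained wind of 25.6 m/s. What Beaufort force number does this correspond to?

25.6 m/s lies in the Beaufort 10 band (storm, 24.5–28.4 m/s).

Beaufort force 10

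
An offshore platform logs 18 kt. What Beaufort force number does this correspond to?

Beaufort force 5

18 kt lies in the Beaufort 5 band (fresh breeze, 17–21 kt).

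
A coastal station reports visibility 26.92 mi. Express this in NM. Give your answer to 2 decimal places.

1 SM = 0.868976 nmi, so 26.92 × 0.868976 = 23.39 nmi.

23.39 nmi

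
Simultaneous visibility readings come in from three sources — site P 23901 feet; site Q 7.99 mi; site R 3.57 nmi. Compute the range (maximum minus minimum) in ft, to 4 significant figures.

20500 ft

site Q: 7.99 SM = 42187.20 ft.
site R: 3.57 nmi = 21691.73 ft.
Spread: 42187.20 − 21691.73 = 20500 ft.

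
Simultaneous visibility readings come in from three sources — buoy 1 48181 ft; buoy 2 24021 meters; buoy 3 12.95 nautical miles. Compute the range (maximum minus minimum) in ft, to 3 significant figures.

buoy 2: 24021 m = 78809.06 ft.
buoy 3: 12.95 nmi = 78685.70 ft.
Spread: 78809.06 − 48181.00 = 30600 ft.

30600 ft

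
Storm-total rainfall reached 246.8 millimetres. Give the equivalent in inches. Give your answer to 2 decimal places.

1 mm = 0.0393701 in, so 246.8 × 0.0393701 = 9.72 in.

9.72 in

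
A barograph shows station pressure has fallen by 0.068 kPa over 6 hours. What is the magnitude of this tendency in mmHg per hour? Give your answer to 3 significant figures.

0.068 kPa / 6 h × 7.50062 mmHg/kPa = 0.0850 mmHg/h.

0.0850 mmHg per hour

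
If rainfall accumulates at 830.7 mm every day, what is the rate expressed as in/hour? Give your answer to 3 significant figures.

1.36 in/hour

830.7 mm/day × 0.0393701 in/mm × 0.0416667 day/hour = 1.36 in/hour.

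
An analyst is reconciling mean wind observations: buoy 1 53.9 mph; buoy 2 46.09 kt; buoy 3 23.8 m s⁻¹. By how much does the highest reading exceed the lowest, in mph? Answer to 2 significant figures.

buoy 2: 46.09 kt = 53.0394 mph.
buoy 3: 23.8 m/s = 53.2391 mph.
Spread: 53.9000 − 53.0394 = 0.86 mph.

0.86 mph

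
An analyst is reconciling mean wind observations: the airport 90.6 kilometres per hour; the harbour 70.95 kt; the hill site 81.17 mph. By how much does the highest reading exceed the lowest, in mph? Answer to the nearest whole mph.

25 mph

the airport: 90.6 km/h = 56.30 mph.
the harbour: 70.95 kt = 81.65 mph.
Spread: 81.65 − 56.30 = 25 mph.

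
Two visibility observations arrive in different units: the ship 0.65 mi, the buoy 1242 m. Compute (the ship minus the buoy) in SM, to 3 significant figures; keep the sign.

the buoy: 1242 m = 0.77174 SM.
Difference: 0.65000 − 0.77174 = -0.122 SM.

-0.122 SM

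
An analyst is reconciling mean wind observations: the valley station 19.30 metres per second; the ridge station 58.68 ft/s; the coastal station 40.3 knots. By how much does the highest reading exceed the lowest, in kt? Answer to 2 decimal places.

the valley station: 19.30 m/s = 37.5162 kt.
the ridge station: 58.68 ft/s = 34.7669 kt.
Spread: 40.3000 − 34.7669 = 5.53 kt.

5.53 kt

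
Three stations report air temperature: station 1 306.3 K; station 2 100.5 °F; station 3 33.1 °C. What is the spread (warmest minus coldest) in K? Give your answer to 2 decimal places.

station 1: 306.3 K = 33.150 °C.
station 2: 100.5 °F = 38.056 °C.
Spread: 38.056 − 33.100 = 4.956 °C.

4.96 K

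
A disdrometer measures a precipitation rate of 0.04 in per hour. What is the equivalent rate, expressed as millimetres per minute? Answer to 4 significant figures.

0.04 in/hour × 25.4 mm/in × 0.0166667 hour/minute = 0.01693 mm/minute.

0.01693 mm/minute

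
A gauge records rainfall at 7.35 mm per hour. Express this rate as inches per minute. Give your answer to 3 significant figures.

0.00482 in/minute

7.35 mm/hour × 0.0393701 in/mm × 0.0166667 hour/minute = 0.00482 in/minute.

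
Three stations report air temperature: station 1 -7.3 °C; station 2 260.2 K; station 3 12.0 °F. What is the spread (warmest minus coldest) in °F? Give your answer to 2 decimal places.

station 2: 260.2 K = -12.950 °C.
station 3: 12.0 °F = -11.111 °C.
Spread: (-7.300) − (-12.950) = 5.650 °C = 10.17 °F.

10.17 °F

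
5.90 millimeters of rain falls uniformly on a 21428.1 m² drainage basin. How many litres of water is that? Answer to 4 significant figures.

1 mm over 1 m² is 1 L, so volume = 5.9 × 21428.1 = 126425.79 L ≈ 126400 L.

126400 litres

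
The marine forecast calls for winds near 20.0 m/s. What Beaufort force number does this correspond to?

Beaufort force 8

20.0 m/s lies in the Beaufort 8 band (gale, 17.2–20.7 m/s).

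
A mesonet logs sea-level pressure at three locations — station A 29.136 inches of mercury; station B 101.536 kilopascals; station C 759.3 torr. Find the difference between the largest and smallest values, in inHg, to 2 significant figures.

station B: 101.536 kPa = 29.9836 inHg.
station C: 759.3 mmHg = 29.8937 inHg.
Spread: 29.9836 − 29.1360 = 0.85 inHg.

0.85 inHg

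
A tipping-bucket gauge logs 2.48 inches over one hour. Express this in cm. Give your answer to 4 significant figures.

1 in = 2.54 cm, so 2.48 × 2.54 = 6.299 cm.

6.299 cm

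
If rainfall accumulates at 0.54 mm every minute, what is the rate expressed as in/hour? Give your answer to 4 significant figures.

1.276 in/hour

0.54 mm/minute × 0.0393701 in/mm × 60 minute/hour = 1.276 in/hour.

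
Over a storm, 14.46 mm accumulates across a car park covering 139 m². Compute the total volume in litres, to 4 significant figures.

1 mm over 1 m² is 1 L, so volume = 14.46 × 139 = 2009.94 L ≈ 2010 L.

2010 litres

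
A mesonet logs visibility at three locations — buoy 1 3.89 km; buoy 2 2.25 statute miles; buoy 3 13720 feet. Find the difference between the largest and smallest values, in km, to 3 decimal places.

0.561 km

buoy 2: 2.25 SM = 3.62102 km.
buoy 3: 13720 ft = 4.18186 km.
Spread: 4.18186 − 3.62102 = 0.561 km.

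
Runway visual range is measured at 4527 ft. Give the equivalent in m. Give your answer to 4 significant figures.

1380 m

1 ft = 0.3048 m, so 4527 × 0.3048 = 1380 m.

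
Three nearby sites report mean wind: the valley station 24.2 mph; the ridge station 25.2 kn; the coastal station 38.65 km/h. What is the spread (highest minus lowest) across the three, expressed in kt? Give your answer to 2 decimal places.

4.33 kt

the valley station: 24.2 mph = 21.0292 kt.
the coastal station: 38.65 km/h = 20.8693 kt.
Spread: 25.2000 − 20.8693 = 4.33 kt.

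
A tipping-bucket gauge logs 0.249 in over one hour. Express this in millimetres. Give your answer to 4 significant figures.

6.325 mm

1 in = 25.4 mm, so 0.249 × 25.4 = 6.325 mm.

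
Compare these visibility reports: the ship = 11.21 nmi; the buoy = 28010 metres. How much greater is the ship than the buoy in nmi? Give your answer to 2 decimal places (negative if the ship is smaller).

the buoy: 28010 m = 15.1242 nmi.
Difference: 11.2100 − 15.1242 = -3.91 nmi.

-3.91 nmi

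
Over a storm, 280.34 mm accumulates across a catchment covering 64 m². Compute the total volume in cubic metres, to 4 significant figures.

17.94 cubic metres

1 mm over 1 m² is 1 L, so volume = 280.34 × 64 = 17941.76 L = 17.94 m³.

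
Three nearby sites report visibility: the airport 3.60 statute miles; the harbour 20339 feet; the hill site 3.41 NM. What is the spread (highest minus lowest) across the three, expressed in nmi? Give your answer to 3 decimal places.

the airport: 3.60 SM = 3.12831 nmi.
the harbour: 20339 ft = 3.34737 nmi.
Spread: 3.41000 − 3.12831 = 0.282 nmi.

0.282 nmi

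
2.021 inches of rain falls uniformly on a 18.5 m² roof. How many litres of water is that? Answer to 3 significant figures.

Depth: 2.021 in × 25.4 = 51.3334 mm.
1 mm over 1 m² is 1 L, so volume = 51.3334 × 18.5 = 949.6679 L ≈ 950 L.

950 litres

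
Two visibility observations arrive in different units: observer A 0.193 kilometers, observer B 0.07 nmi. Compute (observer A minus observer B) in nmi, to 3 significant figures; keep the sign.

observer A: 0.193 km = 0.104212 nmi.
Difference: 0.104212 − 0.070000 = 0.0342 nmi.

0.0342 nmi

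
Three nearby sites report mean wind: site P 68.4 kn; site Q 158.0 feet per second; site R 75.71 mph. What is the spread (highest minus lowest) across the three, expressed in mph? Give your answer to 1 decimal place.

site P: 68.4 kt = 78.713 mph.
site Q: 158.0 ft/s = 107.727 mph.
Spread: 107.727 − 75.710 = 32.0 mph.

32.0 mph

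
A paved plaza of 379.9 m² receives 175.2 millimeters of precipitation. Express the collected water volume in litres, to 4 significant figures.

66560 litres

1 mm over 1 m² is 1 L, so volume = 175.2 × 379.9 = 66558.48 L ≈ 66560 L.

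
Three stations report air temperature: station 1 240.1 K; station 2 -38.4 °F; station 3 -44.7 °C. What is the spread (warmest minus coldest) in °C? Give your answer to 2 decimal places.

station 1: 240.1 K = -33.050 °C.
station 2: -38.4 °F = -39.111 °C.
Spread: (-33.050) − (-44.700) = 11.650 °C.

11.65 °C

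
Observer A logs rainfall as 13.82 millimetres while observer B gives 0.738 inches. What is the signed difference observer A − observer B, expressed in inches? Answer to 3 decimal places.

observer A: 13.82 mm = 0.54409 in.
Difference: 0.54409 − 0.73800 = -0.194 in.

-0.194 in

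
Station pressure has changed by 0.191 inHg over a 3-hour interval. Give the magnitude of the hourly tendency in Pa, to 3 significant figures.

216 Pa per hour

0.191 inHg / 3 h × 3386.39 Pa/inHg = 216 Pa/h.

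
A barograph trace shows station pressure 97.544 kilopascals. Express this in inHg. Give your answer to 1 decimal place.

1 kPa = 0.2953 inHg, so 97.544 × 0.2953 = 28.8 inHg.

28.8 inHg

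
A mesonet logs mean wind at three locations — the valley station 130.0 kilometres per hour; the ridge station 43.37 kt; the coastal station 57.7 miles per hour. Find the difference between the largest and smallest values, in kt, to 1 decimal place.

the valley station: 130.0 km/h = 70.194 kt.
the coastal station: 57.7 mph = 50.140 kt.
Spread: 70.194 − 43.370 = 26.8 kt.

26.8 kt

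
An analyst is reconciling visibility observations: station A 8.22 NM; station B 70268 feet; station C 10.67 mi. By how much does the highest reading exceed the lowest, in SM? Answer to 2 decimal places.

3.85 SM

station A: 8.22 nmi = 9.4594 SM.
station B: 70268 ft = 13.3083 SM.
Spread: 13.3083 − 9.4594 = 3.85 SM.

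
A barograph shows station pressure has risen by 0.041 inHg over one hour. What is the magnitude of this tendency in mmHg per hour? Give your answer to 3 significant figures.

0.041 inHg / 1 h × 25.4 mmHg/inHg = 1.04 mmHg/h.

1.04 mmHg per hour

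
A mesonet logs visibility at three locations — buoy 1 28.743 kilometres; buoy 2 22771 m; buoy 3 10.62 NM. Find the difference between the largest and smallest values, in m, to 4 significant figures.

9075 m

buoy 1: 28.743 km = 28743.00 m.
buoy 3: 10.62 nmi = 19668.24 m.
Spread: 28743.00 − 19668.24 = 9075 m.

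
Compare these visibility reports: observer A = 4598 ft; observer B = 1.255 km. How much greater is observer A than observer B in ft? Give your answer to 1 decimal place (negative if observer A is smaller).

480.5 ft

observer B: 1.255 km = 4117.454 ft.
Difference: 4598.000 − 4117.454 = 480.5 ft.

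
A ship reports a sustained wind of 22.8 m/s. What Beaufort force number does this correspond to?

Beaufort force 9

22.8 m/s lies in the Beaufort 9 band (strong gale, 20.8–24.4 m/s).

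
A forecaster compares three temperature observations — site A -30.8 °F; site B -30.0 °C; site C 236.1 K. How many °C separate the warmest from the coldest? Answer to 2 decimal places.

site A: -30.8 °F = -34.889 °C.
site C: 236.1 K = -37.050 °C.
Spread: (-30.000) − (-37.050) = 7.050 °C.

7.05 °C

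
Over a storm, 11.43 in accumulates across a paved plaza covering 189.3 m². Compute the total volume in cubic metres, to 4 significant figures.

54.96 cubic metres

Depth: 11.43 in × 25.4 = 290.322 mm.
1 mm over 1 m² is 1 L, so volume = 290.322 × 189.3 = 54957.955 L = 54.96 m³.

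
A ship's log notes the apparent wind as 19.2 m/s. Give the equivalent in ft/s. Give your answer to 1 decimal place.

1 m/s = 3.28084 ft/s, so 19.2 × 3.28084 = 63.0 ft/s.

63.0 ft/s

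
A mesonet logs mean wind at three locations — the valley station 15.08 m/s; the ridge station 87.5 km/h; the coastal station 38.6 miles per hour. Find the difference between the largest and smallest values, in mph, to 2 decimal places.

20.64 mph

the valley station: 15.08 m/s = 33.7330 mph.
the ridge station: 87.5 km/h = 54.3700 mph.
Spread: 54.3700 − 33.7330 = 20.64 mph.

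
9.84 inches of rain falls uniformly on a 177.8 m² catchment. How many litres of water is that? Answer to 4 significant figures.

44440 litres

Depth: 9.84 in × 25.4 = 249.936 mm.
1 mm over 1 m² is 1 L, so volume = 249.936 × 177.8 = 44438.621 L ≈ 44440 L.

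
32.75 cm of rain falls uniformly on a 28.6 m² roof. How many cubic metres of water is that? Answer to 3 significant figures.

9.37 cubic metres

Depth: 32.75 cm × 10 = 327.5 mm.
1 mm over 1 m² is 1 L, so volume = 327.5 × 28.6 = 9366.5 L = 9.37 m³.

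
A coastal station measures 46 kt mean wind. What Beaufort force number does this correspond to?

Beaufort force 9

46 kt lies in the Beaufort 9 band (strong gale, 41–47 kt).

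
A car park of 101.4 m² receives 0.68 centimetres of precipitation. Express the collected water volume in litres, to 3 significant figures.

690 litres

Depth: 0.68 cm × 10 = 6.8 mm.
1 mm over 1 m² is 1 L, so volume = 6.8 × 101.4 = 689.52 L ≈ 690 L.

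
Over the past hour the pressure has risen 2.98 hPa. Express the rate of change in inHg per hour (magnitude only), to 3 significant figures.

0.0880 inHg per hour

2.98 hPa / 1 h × 0.02953 inHg/hPa = 0.0880 inHg/h.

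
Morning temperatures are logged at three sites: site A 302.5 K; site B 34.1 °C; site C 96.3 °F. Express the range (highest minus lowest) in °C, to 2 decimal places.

site A: 302.5 K = 29.350 °C.
site C: 96.3 °F = 35.722 °C.
Spread: 35.722 − 29.350 = 6.372 °C.

6.37 °C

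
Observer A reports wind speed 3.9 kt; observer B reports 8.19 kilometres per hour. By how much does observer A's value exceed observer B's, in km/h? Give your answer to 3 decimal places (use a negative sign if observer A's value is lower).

-0.967 km/h

observer A: 3.9 kt = 7.22280 km/h.
Difference: 7.22280 − 8.19000 = -0.967 km/h.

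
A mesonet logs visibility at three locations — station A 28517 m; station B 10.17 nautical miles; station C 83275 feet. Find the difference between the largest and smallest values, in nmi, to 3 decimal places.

station A: 28517 m = 15.39795 nmi.
station C: 83275 ft = 13.70530 nmi.
Spread: 15.39795 − 10.17000 = 5.228 nmi.

5.228 nmi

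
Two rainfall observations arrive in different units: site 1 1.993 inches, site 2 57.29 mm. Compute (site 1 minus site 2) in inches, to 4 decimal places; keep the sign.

site 2: 57.29 mm = 2.255512 in.
Difference: 1.993000 − 2.255512 = -0.2625 in.

-0.2625 in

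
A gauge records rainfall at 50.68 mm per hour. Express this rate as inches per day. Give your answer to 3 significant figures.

47.9 in/day

50.68 mm/hour × 0.0393701 in/mm × 24 hour/day = 47.9 in/day.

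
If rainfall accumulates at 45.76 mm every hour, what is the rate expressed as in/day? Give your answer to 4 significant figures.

45.76 mm/hour × 0.0393701 in/mm × 24 hour/day = 43.24 in/day.

43.24 in/day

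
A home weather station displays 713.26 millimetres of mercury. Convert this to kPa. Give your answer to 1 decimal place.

95.1 kPa

1 mmHg = 0.133322 kPa, so 713.26 × 0.133322 = 95.1 kPa.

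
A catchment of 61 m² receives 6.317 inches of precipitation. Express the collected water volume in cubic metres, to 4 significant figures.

9.788 cubic metres

Depth: 6.317 in × 25.4 = 160.4518 mm.
1 mm over 1 m² is 1 L, so volume = 160.4518 × 61 = 9787.5598 L = 9.788 m³.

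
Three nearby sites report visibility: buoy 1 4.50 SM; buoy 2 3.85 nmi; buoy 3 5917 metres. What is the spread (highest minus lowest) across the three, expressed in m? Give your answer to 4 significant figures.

buoy 1: 4.50 SM = 7242.05 m.
buoy 2: 3.85 nmi = 7130.20 m.
Spread: 7242.05 − 5917.00 = 1325 m.

1325 m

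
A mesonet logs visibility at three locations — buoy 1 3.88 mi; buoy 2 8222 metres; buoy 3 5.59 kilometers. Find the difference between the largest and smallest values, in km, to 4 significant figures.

2.632 km

buoy 1: 3.88 SM = 6.24425 km.
buoy 2: 8222 m = 8.22200 km.
Spread: 8.22200 − 5.59000 = 2.632 km.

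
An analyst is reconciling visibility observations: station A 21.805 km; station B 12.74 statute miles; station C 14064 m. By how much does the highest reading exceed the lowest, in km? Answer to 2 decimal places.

station B: 12.74 SM = 20.5030 km.
station C: 14064 m = 14.0640 km.
Spread: 21.8050 − 14.0640 = 7.74 km.

7.74 km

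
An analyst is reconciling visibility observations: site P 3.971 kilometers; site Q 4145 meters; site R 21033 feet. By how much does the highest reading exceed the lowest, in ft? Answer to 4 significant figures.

8005 ft

site P: 3.971 km = 13028.22 ft.
site Q: 4145 m = 13599.08 ft.
Spread: 21033.00 − 13028.22 = 8005 ft.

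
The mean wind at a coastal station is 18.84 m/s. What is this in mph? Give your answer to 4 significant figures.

1 m/s = 2.23694 mph, so 18.84 × 2.23694 = 42.14 mph.

42.14 mph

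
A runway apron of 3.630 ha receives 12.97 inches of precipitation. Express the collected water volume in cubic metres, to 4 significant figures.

11960 cubic metres

Depth: 12.97 in × 25.4 = 329.438 mm.
Area: 3.630 ha = 36300 m².
1 mm over 1 m² is 1 L, so volume = 329.438 × 36300 = 11958599 L = 11960 m³.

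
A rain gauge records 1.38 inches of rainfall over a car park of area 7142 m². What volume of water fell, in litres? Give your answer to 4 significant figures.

Depth: 1.38 in × 25.4 = 35.052 mm.
1 mm over 1 m² is 1 L, so volume = 35.052 × 7142 = 250341.38 L ≈ 250300 L.

250300 litres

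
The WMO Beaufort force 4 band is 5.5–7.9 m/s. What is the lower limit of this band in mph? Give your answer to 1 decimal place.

5.5–7.9 m/s × 2.237 = 12.3–17.7 mph.

12.3 mph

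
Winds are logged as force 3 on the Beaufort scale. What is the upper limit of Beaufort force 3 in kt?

Beaufort 3 (gentle breeze) spans 7–10 knots.

10 kt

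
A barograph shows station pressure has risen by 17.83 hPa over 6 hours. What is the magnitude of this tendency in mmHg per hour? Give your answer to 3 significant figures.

2.23 mmHg per hour

17.83 hPa / 6 h × 0.750062 mmHg/hPa = 2.23 mmHg/h.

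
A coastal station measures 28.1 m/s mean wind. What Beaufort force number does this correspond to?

28.1 m/s lies in the Beaufort 10 band (storm, 24.5–28.4 m/s).

Beaufort force 10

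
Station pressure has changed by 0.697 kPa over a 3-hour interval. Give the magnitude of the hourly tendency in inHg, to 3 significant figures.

0.0686 inHg per hour

0.697 kPa / 3 h × 0.2953 inHg/kPa = 0.0686 inHg/h.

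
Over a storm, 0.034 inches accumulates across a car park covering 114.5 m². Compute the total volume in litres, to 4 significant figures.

Depth: 0.034 in × 25.4 = 0.8636 mm.
1 mm over 1 m² is 1 L, so volume = 0.8636 × 114.5 = 98.8822 L ≈ 98.88 L.

98.88 litres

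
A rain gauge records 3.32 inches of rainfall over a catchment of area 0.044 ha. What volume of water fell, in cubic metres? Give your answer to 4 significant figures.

37.10 cubic metres

Depth: 3.32 in × 25.4 = 84.328 mm.
Area: 0.044 ha = 440 m².
1 mm over 1 m² is 1 L, so volume = 84.328 × 440 = 37104.32 L = 37.10 m³.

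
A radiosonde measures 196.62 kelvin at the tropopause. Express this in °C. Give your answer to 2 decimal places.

°C = 196.62 − 273.15 = -76.53 °C.

-76.53 °C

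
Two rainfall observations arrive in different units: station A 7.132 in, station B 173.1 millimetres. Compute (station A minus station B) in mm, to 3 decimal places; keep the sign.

8.053 mm

station A: 7.132 in = 181.15280 mm.
Difference: 181.15280 − 173.10000 = 8.053 mm.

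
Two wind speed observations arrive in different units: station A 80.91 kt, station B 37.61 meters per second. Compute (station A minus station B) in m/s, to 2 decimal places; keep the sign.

4.01 m/s

station A: 80.91 kt = 41.6237 m/s.
Difference: 41.6237 − 37.6100 = 4.01 m/s.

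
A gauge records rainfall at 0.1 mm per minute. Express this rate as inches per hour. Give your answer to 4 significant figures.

0.1 mm/minute × 0.0393701 in/mm × 60 minute/hour = 0.2362 in/hour.

0.2362 in/hour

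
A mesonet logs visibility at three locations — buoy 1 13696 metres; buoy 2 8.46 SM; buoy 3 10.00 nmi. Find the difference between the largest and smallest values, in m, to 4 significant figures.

4905 m

buoy 2: 8.46 SM = 13615.05 m.
buoy 3: 10.00 nmi = 18520.00 m.
Spread: 18520.00 − 13615.05 = 4905 m.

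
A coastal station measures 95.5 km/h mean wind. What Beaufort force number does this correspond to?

Beaufort force 10

95.5 km/h = 26.5 m/s, which is Beaufort 10 (storm, 24.5–28.4 m/s).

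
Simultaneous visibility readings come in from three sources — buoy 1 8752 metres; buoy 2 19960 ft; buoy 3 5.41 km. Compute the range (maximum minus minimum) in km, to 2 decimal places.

buoy 1: 8752 m = 8.7520 km.
buoy 2: 19960 ft = 6.0838 km.
Spread: 8.7520 − 5.4100 = 3.34 km.

3.34 km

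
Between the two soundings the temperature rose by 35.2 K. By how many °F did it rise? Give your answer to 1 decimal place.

For a temperature change the 32° offset cancels: Δ°F = 35.2 × 1.8 = 63.4 °F.

63.4 °F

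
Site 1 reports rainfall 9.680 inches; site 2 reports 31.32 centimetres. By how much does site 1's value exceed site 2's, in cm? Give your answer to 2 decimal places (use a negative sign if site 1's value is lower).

site 1: 9.680 in = 24.5872 cm.
Difference: 24.5872 − 31.3200 = -6.73 cm.

-6.73 cm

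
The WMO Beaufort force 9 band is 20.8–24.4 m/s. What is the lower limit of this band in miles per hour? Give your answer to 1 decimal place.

46.5 mph

20.8–24.4 m/s × 2.237 = 46.5–54.6 mph.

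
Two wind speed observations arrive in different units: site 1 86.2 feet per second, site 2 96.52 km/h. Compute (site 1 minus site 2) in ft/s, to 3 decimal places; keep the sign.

-1.763 ft/s

site 2: 96.52 km/h = 87.96296 ft/s.
Difference: 86.20000 − 87.96296 = -1.763 ft/s.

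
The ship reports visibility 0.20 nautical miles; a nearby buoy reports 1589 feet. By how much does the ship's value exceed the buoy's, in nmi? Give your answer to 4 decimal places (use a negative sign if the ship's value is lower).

-0.0615 nmi

the buoy: 1589 ft = 0.261516 nmi.
Difference: 0.200000 − 0.261516 = -0.0615 nmi.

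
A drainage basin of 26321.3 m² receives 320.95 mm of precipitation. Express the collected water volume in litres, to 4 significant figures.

8448000 litres

1 mm over 1 m² is 1 L, so volume = 320.95 × 26321.3 = 8447821.2 L ≈ 8448000 L.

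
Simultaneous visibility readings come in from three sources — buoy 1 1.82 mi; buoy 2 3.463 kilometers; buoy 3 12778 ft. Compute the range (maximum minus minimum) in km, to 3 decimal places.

0.966 km

buoy 1: 1.82 SM = 2.92901 km.
buoy 3: 12778 ft = 3.89473 km.
Spread: 3.89473 − 2.92901 = 0.966 km.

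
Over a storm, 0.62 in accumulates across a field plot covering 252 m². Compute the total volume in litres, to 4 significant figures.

Depth: 0.62 in × 25.4 = 15.748 mm.
1 mm over 1 m² is 1 L, so volume = 15.748 × 252 = 3968.496 L ≈ 3968 L.

3968 litres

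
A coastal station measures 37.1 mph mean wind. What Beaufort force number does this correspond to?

37.1 mph = 16.6 m/s, which is Beaufort 7 (near gale, 13.9–17.1 m/s).

Beaufort force 7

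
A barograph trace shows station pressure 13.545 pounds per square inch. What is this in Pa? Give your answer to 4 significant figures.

1 psi = 6894.76 Pa, so 13.545 × 6894.76 = 93390 Pa.

93390 Pa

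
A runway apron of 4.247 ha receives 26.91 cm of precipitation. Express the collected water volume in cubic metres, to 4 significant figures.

11430 cubic metres

Depth: 26.91 cm × 10 = 269.1 mm.
Area: 4.247 ha = 42470 m².
1 mm over 1 m² is 1 L, so volume = 269.1 × 42470 = 11428677 L = 11430 m³.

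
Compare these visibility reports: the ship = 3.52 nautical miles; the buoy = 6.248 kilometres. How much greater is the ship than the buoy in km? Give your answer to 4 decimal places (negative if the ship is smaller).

the ship: 3.52 nmi = 6.519040 km.
Difference: 6.519040 − 6.248000 = 0.2710 km.

0.2710 km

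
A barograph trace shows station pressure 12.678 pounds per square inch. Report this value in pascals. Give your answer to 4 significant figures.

87410 Pa

1 psi = 6894.76 Pa, so 12.678 × 6894.76 = 87410 Pa.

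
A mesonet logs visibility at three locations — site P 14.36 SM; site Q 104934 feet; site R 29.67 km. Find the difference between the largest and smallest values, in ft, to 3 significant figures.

29100 ft

site P: 14.36 SM = 75820.80 ft.
site R: 29.67 km = 97342.52 ft.
Spread: 104934.00 − 75820.80 = 29100 ft.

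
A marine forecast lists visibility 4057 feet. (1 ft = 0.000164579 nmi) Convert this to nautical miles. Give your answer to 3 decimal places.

0.668 nmi

1 ft = 0.000164579 nmi, so 4057 × 0.000164579 = 0.668 nmi.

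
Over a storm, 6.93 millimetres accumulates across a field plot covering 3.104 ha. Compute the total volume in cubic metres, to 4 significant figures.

Area: 3.104 ha = 31040 m².
1 mm over 1 m² is 1 L, so volume = 6.93 × 31040 = 215107.2 L = 215.1 m³.

215.1 cubic metres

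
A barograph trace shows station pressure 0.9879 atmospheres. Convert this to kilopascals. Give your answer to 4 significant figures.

1 atm = 101.325 kPa, so 0.9879 × 101.325 = 100.1 kPa.

100.1 kPa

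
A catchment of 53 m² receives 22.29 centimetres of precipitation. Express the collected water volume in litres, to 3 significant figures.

Depth: 22.29 cm × 10 = 222.9 mm.
1 mm over 1 m² is 1 L, so volume = 222.9 × 53 = 11813.7 L ≈ 11800 L.

11800 litres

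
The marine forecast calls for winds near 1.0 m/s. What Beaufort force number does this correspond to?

1.0 m/s lies in the Beaufort 1 band (light air, 0.3–1.5 m/s).

Beaufort force 1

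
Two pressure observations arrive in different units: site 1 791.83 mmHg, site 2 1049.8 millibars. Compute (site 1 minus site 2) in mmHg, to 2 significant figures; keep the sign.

4.4 mmHg

site 2: 1049.8 mb = 787.415 mmHg.
Difference: 791.830 − 787.415 = 4.4 mmHg.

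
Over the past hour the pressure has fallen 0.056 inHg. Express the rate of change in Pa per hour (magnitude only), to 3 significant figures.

0.056 inHg / 1 h × 3386.39 Pa/inHg = 190 Pa/h.

190 Pa per hour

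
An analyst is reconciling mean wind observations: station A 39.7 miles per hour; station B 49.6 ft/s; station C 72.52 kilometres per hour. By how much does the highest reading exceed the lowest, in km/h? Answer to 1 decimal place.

18.1 km/h

station A: 39.7 mph = 63.891 km/h.
station B: 49.6 ft/s = 54.425 km/h.
Spread: 72.520 − 54.425 = 18.1 km/h.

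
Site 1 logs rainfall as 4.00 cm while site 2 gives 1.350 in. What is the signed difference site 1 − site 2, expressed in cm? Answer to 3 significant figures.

0.571 cm

site 2: 1.350 in = 3.42900 cm.
Difference: 4.00000 − 3.42900 = 0.571 cm.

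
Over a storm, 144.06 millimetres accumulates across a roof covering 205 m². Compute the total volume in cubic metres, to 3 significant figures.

1 mm over 1 m² is 1 L, so volume = 144.06 × 205 = 29532.3 L = 29.5 m³.

29.5 cubic metres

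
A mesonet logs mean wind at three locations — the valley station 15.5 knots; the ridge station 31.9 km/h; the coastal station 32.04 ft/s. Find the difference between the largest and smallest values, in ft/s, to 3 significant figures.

5.88 ft/s

the valley station: 15.5 kt = 26.1611 ft/s.
the ridge station: 31.9 km/h = 29.0719 ft/s.
Spread: 32.0400 − 26.1611 = 5.88 ft/s.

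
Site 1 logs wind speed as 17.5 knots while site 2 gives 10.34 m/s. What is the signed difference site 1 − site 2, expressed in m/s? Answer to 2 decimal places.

site 1: 17.5 kt = 9.0028 m/s.
Difference: 9.0028 − 10.3400 = -1.34 m/s.

-1.34 m/s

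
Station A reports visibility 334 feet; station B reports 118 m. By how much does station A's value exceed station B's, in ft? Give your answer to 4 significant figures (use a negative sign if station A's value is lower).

station B: 118 m = 387.1391 ft.
Difference: 334.0000 − 387.1391 = -53.14 ft.

-53.14 ft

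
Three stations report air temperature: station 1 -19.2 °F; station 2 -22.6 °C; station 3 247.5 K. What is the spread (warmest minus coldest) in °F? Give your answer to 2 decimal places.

station 1: -19.2 °F = -28.444 °C.
station 3: 247.5 K = -25.650 °C.
Spread: (-22.600) − (-28.444) = 5.844 °C = 10.52 °F.

10.52 °F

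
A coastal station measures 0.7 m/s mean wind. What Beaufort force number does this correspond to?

Beaufort force 1

0.7 m/s lies in the Beaufort 1 band (light air, 0.3–1.5 m/s).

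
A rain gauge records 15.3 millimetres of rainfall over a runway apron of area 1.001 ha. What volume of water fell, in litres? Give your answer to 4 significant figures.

153200 litres

Area: 1.001 ha = 10010 m².
1 mm over 1 m² is 1 L, so volume = 15.3 × 10010 = 153153 L ≈ 153200 L.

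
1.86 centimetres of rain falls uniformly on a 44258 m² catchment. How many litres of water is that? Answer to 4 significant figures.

823200 litres

Depth: 1.86 cm × 10 = 18.6 mm.
1 mm over 1 m² is 1 L, so volume = 18.6 × 44258 = 823198.8 L ≈ 823200 L.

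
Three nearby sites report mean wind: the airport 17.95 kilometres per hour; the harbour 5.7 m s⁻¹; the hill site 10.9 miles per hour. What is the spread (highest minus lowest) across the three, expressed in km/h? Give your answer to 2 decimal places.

the harbour: 5.7 m/s = 20.5200 km/h.
the hill site: 10.9 mph = 17.5418 km/h.
Spread: 20.5200 − 17.5418 = 2.98 km/h.

2.98 km/h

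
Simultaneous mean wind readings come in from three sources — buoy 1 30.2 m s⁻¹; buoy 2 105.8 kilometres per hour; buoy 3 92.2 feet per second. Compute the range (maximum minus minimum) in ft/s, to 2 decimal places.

buoy 1: 30.2 m/s = 99.0814 ft/s.
buoy 2: 105.8 km/h = 96.4202 ft/s.
Spread: 99.0814 − 92.2000 = 6.88 ft/s.

6.88 ft/s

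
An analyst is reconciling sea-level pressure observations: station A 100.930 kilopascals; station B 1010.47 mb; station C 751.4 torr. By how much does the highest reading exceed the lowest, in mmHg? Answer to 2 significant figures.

6.5 mmHg

station A: 100.930 kPa = 757.037 mmHg.
station B: 1010.47 mb = 757.915 mmHg.
Spread: 757.915 − 751.400 = 6.5 mmHg.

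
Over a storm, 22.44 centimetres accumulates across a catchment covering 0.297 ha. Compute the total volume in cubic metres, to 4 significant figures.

Depth: 22.44 cm × 10 = 224.4 mm.
Area: 0.297 ha = 2970 m².
1 mm over 1 m² is 1 L, so volume = 224.4 × 2970 = 666468 L = 666.5 m³.

666.5 cubic metres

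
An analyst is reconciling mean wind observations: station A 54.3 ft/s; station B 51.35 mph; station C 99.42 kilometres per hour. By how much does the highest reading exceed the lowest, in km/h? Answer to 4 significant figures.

station A: 54.3 ft/s = 59.5823 km/h.
station B: 51.35 mph = 82.6398 km/h.
Spread: 99.4200 − 59.5823 = 39.84 km/h.

39.84 km/h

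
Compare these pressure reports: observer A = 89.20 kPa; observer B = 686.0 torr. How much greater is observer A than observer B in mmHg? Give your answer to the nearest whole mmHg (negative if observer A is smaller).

-17 mmHg

observer A: 89.20 kPa = 669.05 mmHg.
Difference: 669.05 − 686.00 = -17 mmHg.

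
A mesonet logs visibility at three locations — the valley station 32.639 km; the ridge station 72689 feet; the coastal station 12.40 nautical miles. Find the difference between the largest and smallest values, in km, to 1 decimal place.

the ridge station: 72689 ft = 22.156 km.
the coastal station: 12.40 nmi = 22.965 km.
Spread: 32.639 − 22.156 = 10.5 km.

10.5 km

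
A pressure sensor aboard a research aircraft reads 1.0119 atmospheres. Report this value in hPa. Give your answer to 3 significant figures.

1030 hPa

1 atm = 1013.25 hPa, so 1.0119 × 1013.25 = 1030 hPa.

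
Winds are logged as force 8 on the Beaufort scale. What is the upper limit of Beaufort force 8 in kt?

Beaufort 8 (gale) spans 34–40 knots.

40 kt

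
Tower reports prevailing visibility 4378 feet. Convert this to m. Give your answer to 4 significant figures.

1334 m

1 ft = 0.3048 m, so 4378 × 0.3048 = 1334 m.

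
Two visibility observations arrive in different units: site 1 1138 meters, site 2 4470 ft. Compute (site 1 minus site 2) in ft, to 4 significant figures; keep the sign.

site 1: 1138 m = 3733.596 ft.
Difference: 3733.596 − 4470.000 = -736.4 ft.

-736.4 ft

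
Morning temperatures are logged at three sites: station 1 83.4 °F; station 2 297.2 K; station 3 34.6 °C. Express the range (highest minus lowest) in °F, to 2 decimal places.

station 1: 83.4 °F = 28.556 °C.
station 2: 297.2 K = 24.050 °C.
Spread: 34.600 − 24.050 = 10.550 °C = 18.99 °F.

18.99 °F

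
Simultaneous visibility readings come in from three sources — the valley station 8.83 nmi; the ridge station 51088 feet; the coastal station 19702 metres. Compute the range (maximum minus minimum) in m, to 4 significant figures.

4130 m

the valley station: 8.83 nmi = 16353.16 m.
the ridge station: 51088 ft = 15571.62 m.
Spread: 19702.00 − 15571.62 = 4130 m.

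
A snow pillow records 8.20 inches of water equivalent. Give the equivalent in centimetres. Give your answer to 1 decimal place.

1 in = 2.54 cm, so 8.20 × 2.54 = 20.8 cm.

20.8 cm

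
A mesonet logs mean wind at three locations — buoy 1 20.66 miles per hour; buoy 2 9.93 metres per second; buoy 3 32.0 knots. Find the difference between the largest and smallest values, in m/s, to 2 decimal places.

7.23 m/s

buoy 1: 20.66 mph = 9.2358 m/s.
buoy 3: 32.0 kt = 16.4622 m/s.
Spread: 16.4622 − 9.2358 = 7.23 m/s.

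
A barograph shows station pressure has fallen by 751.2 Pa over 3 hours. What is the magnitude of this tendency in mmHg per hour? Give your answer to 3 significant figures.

751.2 Pa / 3 h × 0.00750062 mmHg/Pa = 1.88 mmHg/h.

1.88 mmHg per hour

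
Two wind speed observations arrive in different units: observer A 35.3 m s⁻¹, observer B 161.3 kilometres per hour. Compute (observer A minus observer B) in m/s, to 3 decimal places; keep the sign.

observer B: 161.3 km/h = 44.80556 m/s.
Difference: 35.30000 − 44.80556 = -9.506 m/s.

-9.506 m/s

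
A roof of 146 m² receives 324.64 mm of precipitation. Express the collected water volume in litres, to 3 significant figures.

1 mm over 1 m² is 1 L, so volume = 324.64 × 146 = 47397.44 L ≈ 47400 L.

47400 litres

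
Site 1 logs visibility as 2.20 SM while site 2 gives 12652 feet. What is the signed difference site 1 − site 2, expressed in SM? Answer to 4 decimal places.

-0.1962 SM

site 2: 12652 ft = 2.396212 SM.
Difference: 2.200000 − 2.396212 = -0.1962 SM.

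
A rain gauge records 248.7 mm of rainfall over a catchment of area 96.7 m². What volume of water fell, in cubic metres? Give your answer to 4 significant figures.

24.05 cubic metres

1 mm over 1 m² is 1 L, so volume = 248.7 × 96.7 = 24049.29 L = 24.05 m³.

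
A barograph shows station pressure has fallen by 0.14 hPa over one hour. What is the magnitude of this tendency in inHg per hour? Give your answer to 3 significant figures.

0.14 hPa / 1 h × 0.02953 inHg/hPa = 0.00413 inHg/h.

0.00413 inHg per hour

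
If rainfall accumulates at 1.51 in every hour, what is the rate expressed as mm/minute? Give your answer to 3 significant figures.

0.639 mm/minute

1.51 in/hour × 25.4 mm/in × 0.0166667 hour/minute = 0.639 mm/minute.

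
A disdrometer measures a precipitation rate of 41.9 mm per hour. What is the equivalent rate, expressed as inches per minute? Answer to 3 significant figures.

0.0275 in/minute

41.9 mm/hour × 0.0393701 in/mm × 0.0166667 hour/minute = 0.0275 in/minute.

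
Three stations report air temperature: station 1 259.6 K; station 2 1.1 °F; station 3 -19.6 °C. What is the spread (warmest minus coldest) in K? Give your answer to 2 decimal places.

station 1: 259.6 K = -13.550 °C.
station 2: 1.1 °F = -17.167 °C.
Spread: (-13.550) − (-19.600) = 6.050 °C.

6.05 K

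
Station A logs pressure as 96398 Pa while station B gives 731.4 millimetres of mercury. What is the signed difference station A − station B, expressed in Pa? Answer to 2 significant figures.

-1100 Pa

station B: 731.4 mmHg = 97511.99 Pa.
Difference: 96398.00 − 97511.99 = -1100 Pa.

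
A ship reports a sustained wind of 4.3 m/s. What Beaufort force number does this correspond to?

4.3 m/s lies in the Beaufort 3 band (gentle breeze, 3.4–5.4 m/s).

Beaufort force 3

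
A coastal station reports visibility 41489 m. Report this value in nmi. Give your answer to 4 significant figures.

1 m = 0.000539957 nmi, so 41489 × 0.000539957 = 22.40 nmi.

22.40 nmi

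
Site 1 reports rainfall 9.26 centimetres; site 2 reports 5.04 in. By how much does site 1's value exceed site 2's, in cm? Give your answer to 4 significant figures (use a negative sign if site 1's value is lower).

-3.542 cm

site 2: 5.04 in = 12.80160 cm.
Difference: 9.26000 − 12.80160 = -3.542 cm.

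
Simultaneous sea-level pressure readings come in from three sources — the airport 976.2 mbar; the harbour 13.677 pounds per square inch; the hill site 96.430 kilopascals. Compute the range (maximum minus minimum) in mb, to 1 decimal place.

33.2 mb

the harbour: 13.677 psi = 942.996 mb.
the hill site: 96.430 kPa = 964.300 mb.
Spread: 976.200 − 942.996 = 33.2 mb.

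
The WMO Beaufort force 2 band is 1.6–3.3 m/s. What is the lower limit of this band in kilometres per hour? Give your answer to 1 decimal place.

5.8 km/h

1.6–3.3 m/s × 3.6 = 5.8–11.9 km/h.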